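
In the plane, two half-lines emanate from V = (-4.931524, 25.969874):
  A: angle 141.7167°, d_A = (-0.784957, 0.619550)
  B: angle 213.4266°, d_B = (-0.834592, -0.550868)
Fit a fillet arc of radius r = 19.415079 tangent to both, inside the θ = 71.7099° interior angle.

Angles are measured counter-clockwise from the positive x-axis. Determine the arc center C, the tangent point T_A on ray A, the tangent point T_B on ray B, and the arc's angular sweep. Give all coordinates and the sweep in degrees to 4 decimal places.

bisector direction at 177.5717° = (-0.999102,0.042370)
center distance |VC| = r/sin(θ/2) = 19.415079/sin(35.8550°) = 33.146509
C = V + |VC|·bis = (-38.0483,27.3743)
T_A = V + ((C−V)·d_A)·d_A = V + 26.8653·d_A = (-26.0196,42.6143)
T_B = V + ((C−V)·d_B)·d_B = V + 26.8653·d_B = (-27.3531,11.1706)
sweep = 180° − θ = 108.2901°

center=(-38.0483,27.3743) T_A=(-26.0196,42.6143) T_B=(-27.3531,11.1706) sweep=108.2901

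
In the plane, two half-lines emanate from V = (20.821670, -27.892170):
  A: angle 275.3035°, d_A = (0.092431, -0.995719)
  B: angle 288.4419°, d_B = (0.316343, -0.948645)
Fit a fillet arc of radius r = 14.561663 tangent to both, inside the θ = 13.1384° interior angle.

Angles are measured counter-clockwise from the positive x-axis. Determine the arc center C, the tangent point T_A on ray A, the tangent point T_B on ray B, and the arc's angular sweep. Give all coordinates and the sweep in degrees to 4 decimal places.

bisector direction at 281.8727° = (0.205738,-0.978607)
center distance |VC| = r/sin(θ/2) = 14.561663/sin(6.5692°) = 127.283776
C = V + |VC|·bis = (47.0088,-152.4530)
T_A = V + ((C−V)·d_A)·d_A = V + 126.4481·d_A = (32.5094,-153.7989)
T_B = V + ((C−V)·d_B)·d_B = V + 126.4481·d_B = (60.8226,-147.8465)
sweep = 180° − θ = 166.8616°

center=(47.0088,-152.4530) T_A=(32.5094,-153.7989) T_B=(60.8226,-147.8465) sweep=166.8616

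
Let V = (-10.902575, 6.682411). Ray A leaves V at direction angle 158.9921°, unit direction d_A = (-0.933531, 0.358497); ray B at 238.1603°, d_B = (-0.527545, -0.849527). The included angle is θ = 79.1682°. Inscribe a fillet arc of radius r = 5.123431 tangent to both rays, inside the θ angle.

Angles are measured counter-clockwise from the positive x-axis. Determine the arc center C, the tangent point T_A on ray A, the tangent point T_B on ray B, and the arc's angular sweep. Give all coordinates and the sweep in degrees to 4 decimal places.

bisector direction at 198.5762° = (-0.947901,-0.318566)
center distance |VC| = r/sin(θ/2) = 5.123431/sin(39.5841°) = 8.040410
C = V + |VC|·bis = (-18.5241,4.1210)
T_A = V + ((C−V)·d_A)·d_A = V + 6.1967·d_A = (-16.6874,8.9039)
T_B = V + ((C−V)·d_B)·d_B = V + 6.1967·d_B = (-14.1716,1.4182)
sweep = 180° − θ = 100.8318°

center=(-18.5241,4.1210) T_A=(-16.6874,8.9039) T_B=(-14.1716,1.4182) sweep=100.8318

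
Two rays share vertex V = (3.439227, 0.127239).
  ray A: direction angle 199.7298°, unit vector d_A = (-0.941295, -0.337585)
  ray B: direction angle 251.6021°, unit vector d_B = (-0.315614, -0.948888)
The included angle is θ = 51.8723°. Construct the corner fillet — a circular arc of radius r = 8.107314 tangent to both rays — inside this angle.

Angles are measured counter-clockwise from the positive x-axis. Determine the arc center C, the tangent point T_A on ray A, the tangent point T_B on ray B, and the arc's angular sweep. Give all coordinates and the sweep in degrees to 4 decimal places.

bisector direction at 225.6660° = (-0.698840,-0.715278)
center distance |VC| = r/sin(θ/2) = 8.107314/sin(25.9362°) = 18.536543
C = V + |VC|·bis = (-9.5149,-13.1315)
T_A = V + ((C−V)·d_A)·d_A = V + 16.6696·d_A = (-12.2518,-5.5002)
T_B = V + ((C−V)·d_B)·d_B = V + 16.6696·d_B = (-1.8219,-15.6903)
sweep = 180° − θ = 128.1277°

center=(-9.5149,-13.1315) T_A=(-12.2518,-5.5002) T_B=(-1.8219,-15.6903) sweep=128.1277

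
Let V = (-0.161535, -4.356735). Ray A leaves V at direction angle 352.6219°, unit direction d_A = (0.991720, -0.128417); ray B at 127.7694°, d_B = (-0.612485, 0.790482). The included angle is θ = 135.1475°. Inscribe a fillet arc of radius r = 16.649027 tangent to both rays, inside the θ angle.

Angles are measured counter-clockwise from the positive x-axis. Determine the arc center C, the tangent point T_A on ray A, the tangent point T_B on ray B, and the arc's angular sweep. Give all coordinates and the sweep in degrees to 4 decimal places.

bisector direction at 60.1956° = (0.497040,0.867728)
center distance |VC| = r/sin(θ/2) = 16.649027/sin(67.5738°) = 18.011189
C = V + |VC|·bis = (8.7907,11.2721)
T_A = V + ((C−V)·d_A)·d_A = V + 6.8712·d_A = (6.6527,-5.2391)
T_B = V + ((C−V)·d_B)·d_B = V + 6.8712·d_B = (-4.3700,1.0748)
sweep = 180° − θ = 44.8525°

center=(8.7907,11.2721) T_A=(6.6527,-5.2391) T_B=(-4.3700,1.0748) sweep=44.8525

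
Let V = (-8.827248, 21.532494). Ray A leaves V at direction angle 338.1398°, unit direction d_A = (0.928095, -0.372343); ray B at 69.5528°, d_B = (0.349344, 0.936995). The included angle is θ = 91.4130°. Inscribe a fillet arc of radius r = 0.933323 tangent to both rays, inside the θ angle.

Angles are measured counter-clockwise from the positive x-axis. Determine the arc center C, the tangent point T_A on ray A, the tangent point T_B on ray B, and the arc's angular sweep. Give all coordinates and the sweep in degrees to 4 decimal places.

center=(-7.6346,22.0597) T_A=(-7.9821,21.1934) T_B=(-8.5091,22.3857) sweep=88.5870

bisector direction at 23.8463° = (0.914633,0.404285)
center distance |VC| = r/sin(θ/2) = 0.933323/sin(45.7065°) = 1.303939
C = V + |VC|·bis = (-7.6346,22.0597)
T_A = V + ((C−V)·d_A)·d_A = V + 0.9106·d_A = (-7.9821,21.1934)
T_B = V + ((C−V)·d_B)·d_B = V + 0.9106·d_B = (-8.5091,22.3857)
sweep = 180° − θ = 88.5870°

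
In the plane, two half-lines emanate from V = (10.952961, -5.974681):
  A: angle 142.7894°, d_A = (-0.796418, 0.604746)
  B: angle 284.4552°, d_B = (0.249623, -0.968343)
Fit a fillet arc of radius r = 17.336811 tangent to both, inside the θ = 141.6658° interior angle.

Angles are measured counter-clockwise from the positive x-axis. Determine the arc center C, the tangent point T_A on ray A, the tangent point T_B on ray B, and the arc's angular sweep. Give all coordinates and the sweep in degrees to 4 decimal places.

center=(-4.3308,-16.1377) T_A=(6.1536,-2.3304) T_B=(12.4572,-11.8101) sweep=38.3342

bisector direction at 213.6223° = (-0.832706,-0.553716)
center distance |VC| = r/sin(θ/2) = 17.336811/sin(70.8329°) = 18.354279
C = V + |VC|·bis = (-4.3308,-16.1377)
T_A = V + ((C−V)·d_A)·d_A = V + 6.0262·d_A = (6.1536,-2.3304)
T_B = V + ((C−V)·d_B)·d_B = V + 6.0262·d_B = (12.4572,-11.8101)
sweep = 180° − θ = 38.3342°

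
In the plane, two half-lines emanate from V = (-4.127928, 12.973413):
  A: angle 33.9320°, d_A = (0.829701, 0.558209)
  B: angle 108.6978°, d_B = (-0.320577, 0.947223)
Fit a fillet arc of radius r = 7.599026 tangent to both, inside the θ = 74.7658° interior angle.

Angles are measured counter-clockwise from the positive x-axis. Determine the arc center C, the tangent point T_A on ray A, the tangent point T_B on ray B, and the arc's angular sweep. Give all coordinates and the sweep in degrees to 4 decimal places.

bisector direction at 71.3149° = (0.320367,0.947294)
center distance |VC| = r/sin(θ/2) = 7.599026/sin(37.3829°) = 12.516128
C = V + |VC|·bis = (-0.1182,24.8299)
T_A = V + ((C−V)·d_A)·d_A = V + 9.9453·d_A = (4.1237,18.5249)
T_B = V + ((C−V)·d_B)·d_B = V + 9.9453·d_B = (-7.3161,22.3938)
sweep = 180° − θ = 105.2342°

center=(-0.1182,24.8299) T_A=(4.1237,18.5249) T_B=(-7.3161,22.3938) sweep=105.2342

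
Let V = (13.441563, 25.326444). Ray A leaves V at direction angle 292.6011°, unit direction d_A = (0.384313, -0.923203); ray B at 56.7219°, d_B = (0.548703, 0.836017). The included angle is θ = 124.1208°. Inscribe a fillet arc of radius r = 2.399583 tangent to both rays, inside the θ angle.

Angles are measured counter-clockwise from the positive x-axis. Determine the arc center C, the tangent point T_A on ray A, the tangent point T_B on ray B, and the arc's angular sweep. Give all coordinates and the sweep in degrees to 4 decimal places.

bisector direction at 354.6615° = (0.995662,-0.093040)
center distance |VC| = r/sin(θ/2) = 2.399583/sin(62.0604°) = 2.716175
C = V + |VC|·bis = (16.1460,25.0737)
T_A = V + ((C−V)·d_A)·d_A = V + 1.2726·d_A = (13.9307,24.1515)
T_B = V + ((C−V)·d_B)·d_B = V + 1.2726·d_B = (14.1399,26.3904)
sweep = 180° − θ = 55.8792°

center=(16.1460,25.0737) T_A=(13.9307,24.1515) T_B=(14.1399,26.3904) sweep=55.8792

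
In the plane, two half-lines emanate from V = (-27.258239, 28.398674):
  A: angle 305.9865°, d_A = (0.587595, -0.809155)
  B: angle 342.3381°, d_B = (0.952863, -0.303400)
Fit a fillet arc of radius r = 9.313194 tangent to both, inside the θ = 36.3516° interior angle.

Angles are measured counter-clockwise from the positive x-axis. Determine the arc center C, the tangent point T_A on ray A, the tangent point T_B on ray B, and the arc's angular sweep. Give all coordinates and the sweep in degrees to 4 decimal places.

bisector direction at 324.1623° = (0.810679,-0.585491)
center distance |VC| = r/sin(θ/2) = 9.313194/sin(18.1758°) = 29.856330
C = V + |VC|·bis = (-3.0543,10.9181)
T_A = V + ((C−V)·d_A)·d_A = V + 28.3666·d_A = (-10.5902,5.4457)
T_B = V + ((C−V)·d_B)·d_B = V + 28.3666·d_B = (-0.2287,19.7923)
sweep = 180° − θ = 143.6484°

center=(-3.0543,10.9181) T_A=(-10.5902,5.4457) T_B=(-0.2287,19.7923) sweep=143.6484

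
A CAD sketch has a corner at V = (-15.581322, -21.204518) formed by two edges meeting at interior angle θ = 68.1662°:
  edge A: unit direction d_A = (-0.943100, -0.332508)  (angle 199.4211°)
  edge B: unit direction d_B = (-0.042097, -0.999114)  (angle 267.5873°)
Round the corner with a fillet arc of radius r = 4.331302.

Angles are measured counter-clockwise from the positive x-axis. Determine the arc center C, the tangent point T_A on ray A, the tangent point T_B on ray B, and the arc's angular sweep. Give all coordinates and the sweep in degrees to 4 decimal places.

bisector direction at 233.5042° = (-0.594764,-0.803900)
center distance |VC| = r/sin(θ/2) = 4.331302/sin(34.0831°) = 7.729020
C = V + |VC|·bis = (-20.1783,-27.4179)
T_A = V + ((C−V)·d_A)·d_A = V + 6.4014·d_A = (-21.6185,-23.3330)
T_B = V + ((C−V)·d_B)·d_B = V + 6.4014·d_B = (-15.8508,-27.6002)
sweep = 180° − θ = 111.8338°

center=(-20.1783,-27.4179) T_A=(-21.6185,-23.3330) T_B=(-15.8508,-27.6002) sweep=111.8338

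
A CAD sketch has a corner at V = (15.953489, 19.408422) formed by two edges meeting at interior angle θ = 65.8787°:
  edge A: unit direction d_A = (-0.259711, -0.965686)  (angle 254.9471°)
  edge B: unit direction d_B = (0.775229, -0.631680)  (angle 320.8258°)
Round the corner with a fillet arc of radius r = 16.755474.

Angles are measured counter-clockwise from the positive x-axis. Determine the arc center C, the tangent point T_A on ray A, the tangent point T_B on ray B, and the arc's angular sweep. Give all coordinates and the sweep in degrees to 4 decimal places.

center=(25.4176,-9.9168) T_A=(9.2371,-5.5653) T_B=(36.0017,3.0725) sweep=114.1213

bisector direction at 287.8865° = (0.307132,-0.951667)
center distance |VC| = r/sin(θ/2) = 16.755474/sin(32.9393°) = 30.814610
C = V + |VC|·bis = (25.4176,-9.9168)
T_A = V + ((C−V)·d_A)·d_A = V + 25.8611·d_A = (9.2371,-5.5653)
T_B = V + ((C−V)·d_B)·d_B = V + 25.8611·d_B = (36.0017,3.0725)
sweep = 180° − θ = 114.1213°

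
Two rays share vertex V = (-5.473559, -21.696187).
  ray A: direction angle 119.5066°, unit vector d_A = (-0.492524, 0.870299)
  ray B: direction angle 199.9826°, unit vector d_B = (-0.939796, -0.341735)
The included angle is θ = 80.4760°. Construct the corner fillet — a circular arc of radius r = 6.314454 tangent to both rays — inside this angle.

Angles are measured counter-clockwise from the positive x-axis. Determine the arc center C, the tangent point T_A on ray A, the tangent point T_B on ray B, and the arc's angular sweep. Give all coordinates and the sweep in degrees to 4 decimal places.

center=(-14.6443,-18.3119) T_A=(-9.1488,-15.2019) T_B=(-12.4864,-24.2462) sweep=99.5240

bisector direction at 159.7446° = (-0.938159,0.346205)
center distance |VC| = r/sin(θ/2) = 6.314454/sin(40.2380°) = 9.775240
C = V + |VC|·bis = (-14.6443,-18.3119)
T_A = V + ((C−V)·d_A)·d_A = V + 7.4621·d_A = (-9.1488,-15.2019)
T_B = V + ((C−V)·d_B)·d_B = V + 7.4621·d_B = (-12.4864,-24.2462)
sweep = 180° − θ = 99.5240°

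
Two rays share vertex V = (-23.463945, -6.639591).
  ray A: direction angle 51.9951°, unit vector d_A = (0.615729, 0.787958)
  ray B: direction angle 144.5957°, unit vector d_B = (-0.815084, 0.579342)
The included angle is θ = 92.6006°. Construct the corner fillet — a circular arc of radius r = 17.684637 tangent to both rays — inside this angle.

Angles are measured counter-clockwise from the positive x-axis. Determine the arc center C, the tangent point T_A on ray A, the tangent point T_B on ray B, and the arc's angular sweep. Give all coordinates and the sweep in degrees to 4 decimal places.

bisector direction at 98.2954° = (-0.144277,0.989537)
center distance |VC| = r/sin(θ/2) = 17.684637/sin(46.3003°) = 24.461068
C = V + |VC|·bis = (-26.9931,17.5656)
T_A = V + ((C−V)·d_A)·d_A = V + 16.8996·d_A = (-13.0584,6.6766)
T_B = V + ((C−V)·d_B)·d_B = V + 16.8996·d_B = (-37.2386,3.1511)
sweep = 180° − θ = 87.3994°

center=(-26.9931,17.5656) T_A=(-13.0584,6.6766) T_B=(-37.2386,3.1511) sweep=87.3994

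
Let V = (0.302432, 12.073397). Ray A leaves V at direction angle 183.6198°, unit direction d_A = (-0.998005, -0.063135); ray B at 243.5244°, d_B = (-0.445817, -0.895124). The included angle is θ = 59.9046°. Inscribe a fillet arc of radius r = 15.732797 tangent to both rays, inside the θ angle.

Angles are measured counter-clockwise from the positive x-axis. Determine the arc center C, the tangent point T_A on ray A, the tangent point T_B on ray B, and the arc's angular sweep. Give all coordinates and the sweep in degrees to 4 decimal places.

center=(-25.9523,-5.3518) T_A=(-26.9456,10.3496) T_B=(-11.8695,-12.3657) sweep=120.0954

bisector direction at 213.5721° = (-0.833191,-0.552986)
center distance |VC| = r/sin(θ/2) = 15.732797/sin(29.9523°) = 31.511043
C = V + |VC|·bis = (-25.9523,-5.3518)
T_A = V + ((C−V)·d_A)·d_A = V + 27.3025·d_A = (-26.9456,10.3496)
T_B = V + ((C−V)·d_B)·d_B = V + 27.3025·d_B = (-11.8695,-12.3657)
sweep = 180° − θ = 120.0954°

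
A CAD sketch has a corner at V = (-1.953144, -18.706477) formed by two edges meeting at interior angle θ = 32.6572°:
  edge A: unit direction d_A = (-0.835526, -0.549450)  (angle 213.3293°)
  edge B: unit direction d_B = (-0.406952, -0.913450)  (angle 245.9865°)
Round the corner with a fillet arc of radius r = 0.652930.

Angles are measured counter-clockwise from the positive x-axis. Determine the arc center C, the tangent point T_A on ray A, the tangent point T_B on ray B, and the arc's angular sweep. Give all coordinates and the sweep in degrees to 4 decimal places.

center=(-3.4565,-20.4766) T_A=(-3.8153,-19.9310) T_B=(-2.8601,-20.7423) sweep=147.3428

bisector direction at 229.6579° = (-0.647350,-0.762193)
center distance |VC| = r/sin(θ/2) = 0.652930/sin(16.3286°) = 2.322390
C = V + |VC|·bis = (-3.4565,-20.4766)
T_A = V + ((C−V)·d_A)·d_A = V + 2.2287·d_A = (-3.8153,-19.9310)
T_B = V + ((C−V)·d_B)·d_B = V + 2.2287·d_B = (-2.8601,-20.7423)
sweep = 180° − θ = 147.3428°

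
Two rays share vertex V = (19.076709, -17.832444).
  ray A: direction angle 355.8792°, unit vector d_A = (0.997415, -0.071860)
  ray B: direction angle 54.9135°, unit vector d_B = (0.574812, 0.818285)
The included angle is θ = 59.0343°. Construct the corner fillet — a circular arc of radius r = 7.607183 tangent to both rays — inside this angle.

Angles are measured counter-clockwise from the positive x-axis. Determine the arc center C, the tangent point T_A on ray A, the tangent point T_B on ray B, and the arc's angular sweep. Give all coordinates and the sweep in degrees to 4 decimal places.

bisector direction at 25.3964° = (0.903363,0.428878)
center distance |VC| = r/sin(θ/2) = 7.607183/sin(29.5172°) = 15.440287
C = V + |VC|·bis = (33.0249,-11.2105)
T_A = V + ((C−V)·d_A)·d_A = V + 13.4363·d_A = (32.4782,-18.7980)
T_B = V + ((C−V)·d_B)·d_B = V + 13.4363·d_B = (26.8000,-6.8377)
sweep = 180° − θ = 120.9657°

center=(33.0249,-11.2105) T_A=(32.4782,-18.7980) T_B=(26.8000,-6.8377) sweep=120.9657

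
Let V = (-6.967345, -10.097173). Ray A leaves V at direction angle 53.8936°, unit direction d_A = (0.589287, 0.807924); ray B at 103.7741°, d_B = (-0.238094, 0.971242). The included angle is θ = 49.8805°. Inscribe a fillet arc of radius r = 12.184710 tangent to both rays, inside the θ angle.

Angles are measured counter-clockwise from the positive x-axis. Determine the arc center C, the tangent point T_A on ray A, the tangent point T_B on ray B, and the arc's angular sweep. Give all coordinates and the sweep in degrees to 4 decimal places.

bisector direction at 78.8338° = (0.193655,0.981070)
center distance |VC| = r/sin(θ/2) = 12.184710/sin(24.9402°) = 28.896118
C = V + |VC|·bis = (-1.3715,18.2519)
T_A = V + ((C−V)·d_A)·d_A = V + 26.2015·d_A = (8.4728,11.0716)
T_B = V + ((C−V)·d_B)·d_B = V + 26.2015·d_B = (-13.2058,15.3508)
sweep = 180° − θ = 130.1195°

center=(-1.3715,18.2519) T_A=(8.4728,11.0716) T_B=(-13.2058,15.3508) sweep=130.1195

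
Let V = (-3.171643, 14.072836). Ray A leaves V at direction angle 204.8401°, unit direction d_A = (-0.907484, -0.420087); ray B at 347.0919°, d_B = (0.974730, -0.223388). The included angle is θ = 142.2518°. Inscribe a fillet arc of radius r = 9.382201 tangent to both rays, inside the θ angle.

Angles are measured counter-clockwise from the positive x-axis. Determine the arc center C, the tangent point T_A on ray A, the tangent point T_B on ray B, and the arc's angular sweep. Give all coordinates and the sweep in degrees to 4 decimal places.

bisector direction at 275.9660° = (0.103938,-0.994584)
center distance |VC| = r/sin(θ/2) = 9.382201/sin(71.1259°) = 9.915332
C = V + |VC|·bis = (-2.1411,4.2112)
T_A = V + ((C−V)·d_A)·d_A = V + 3.2075·d_A = (-6.0824,12.7254)
T_B = V + ((C−V)·d_B)·d_B = V + 3.2075·d_B = (-0.0452,13.3563)
sweep = 180° − θ = 37.7482°

center=(-2.1411,4.2112) T_A=(-6.0824,12.7254) T_B=(-0.0452,13.3563) sweep=37.7482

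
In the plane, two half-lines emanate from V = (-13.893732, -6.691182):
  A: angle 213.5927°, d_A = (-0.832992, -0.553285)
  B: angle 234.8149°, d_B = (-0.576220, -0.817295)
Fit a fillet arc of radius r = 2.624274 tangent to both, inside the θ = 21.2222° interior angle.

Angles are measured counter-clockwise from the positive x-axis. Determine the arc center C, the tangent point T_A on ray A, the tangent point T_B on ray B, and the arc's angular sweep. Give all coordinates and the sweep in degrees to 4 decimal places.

center=(-24.1100,-16.6274) T_A=(-25.5620,-14.4414) T_B=(-21.9652,-18.1396) sweep=158.7778

bisector direction at 224.2038° = (-0.716864,-0.697213)
center distance |VC| = r/sin(θ/2) = 2.624274/sin(10.6111°) = 14.251378
C = V + |VC|·bis = (-24.1100,-16.6274)
T_A = V + ((C−V)·d_A)·d_A = V + 14.0077·d_A = (-25.5620,-14.4414)
T_B = V + ((C−V)·d_B)·d_B = V + 14.0077·d_B = (-21.9652,-18.1396)
sweep = 180° − θ = 158.7778°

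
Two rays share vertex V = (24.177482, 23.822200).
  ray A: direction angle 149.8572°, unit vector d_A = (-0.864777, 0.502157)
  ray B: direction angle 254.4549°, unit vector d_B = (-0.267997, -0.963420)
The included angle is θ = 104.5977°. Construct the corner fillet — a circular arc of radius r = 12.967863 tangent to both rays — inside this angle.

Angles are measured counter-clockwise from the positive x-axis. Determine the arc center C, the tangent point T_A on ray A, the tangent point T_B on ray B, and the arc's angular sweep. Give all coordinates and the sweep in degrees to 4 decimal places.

center=(8.9978,17.6411) T_A=(15.5097,28.8554) T_B=(21.4913,14.1657) sweep=75.4023

bisector direction at 202.1561° = (-0.926160,-0.377130)
center distance |VC| = r/sin(θ/2) = 12.967863/sin(52.2989°) = 16.389887
C = V + |VC|·bis = (8.9978,17.6411)
T_A = V + ((C−V)·d_A)·d_A = V + 10.0231·d_A = (15.5097,28.8554)
T_B = V + ((C−V)·d_B)·d_B = V + 10.0231·d_B = (21.4913,14.1657)
sweep = 180° − θ = 75.4023°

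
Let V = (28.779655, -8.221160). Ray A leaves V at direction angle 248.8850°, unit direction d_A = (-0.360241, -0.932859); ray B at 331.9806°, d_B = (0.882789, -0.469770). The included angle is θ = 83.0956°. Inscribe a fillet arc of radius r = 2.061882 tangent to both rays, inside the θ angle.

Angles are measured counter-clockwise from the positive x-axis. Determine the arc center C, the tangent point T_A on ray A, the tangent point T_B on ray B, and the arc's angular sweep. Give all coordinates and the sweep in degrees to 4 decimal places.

bisector direction at 290.4328° = (0.349109,-0.937082)
center distance |VC| = r/sin(θ/2) = 2.061882/sin(41.5478°) = 3.108780
C = V + |VC|·bis = (29.8650,-11.1343)
T_A = V + ((C−V)·d_A)·d_A = V + 2.3266·d_A = (27.9415,-10.3916)
T_B = V + ((C−V)·d_B)·d_B = V + 2.3266·d_B = (30.8336,-9.3141)
sweep = 180° − θ = 96.9044°

center=(29.8650,-11.1343) T_A=(27.9415,-10.3916) T_B=(30.8336,-9.3141) sweep=96.9044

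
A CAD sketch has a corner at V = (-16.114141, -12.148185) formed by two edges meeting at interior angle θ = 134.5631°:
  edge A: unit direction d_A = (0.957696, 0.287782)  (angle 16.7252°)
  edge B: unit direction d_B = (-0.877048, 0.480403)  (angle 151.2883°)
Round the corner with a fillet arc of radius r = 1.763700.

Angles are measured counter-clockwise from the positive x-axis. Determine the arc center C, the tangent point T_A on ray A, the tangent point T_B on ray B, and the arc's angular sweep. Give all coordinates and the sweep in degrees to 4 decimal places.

bisector direction at 84.0067° = (0.104411,0.994534)
center distance |VC| = r/sin(θ/2) = 1.763700/sin(67.2815°) = 1.912049
C = V + |VC|·bis = (-15.9145,-10.2466)
T_A = V + ((C−V)·d_A)·d_A = V + 0.7384·d_A = (-15.4069,-11.9357)
T_B = V + ((C−V)·d_B)·d_B = V + 0.7384·d_B = (-16.7618,-11.7934)
sweep = 180° − θ = 45.4369°

center=(-15.9145,-10.2466) T_A=(-15.4069,-11.9357) T_B=(-16.7618,-11.7934) sweep=45.4369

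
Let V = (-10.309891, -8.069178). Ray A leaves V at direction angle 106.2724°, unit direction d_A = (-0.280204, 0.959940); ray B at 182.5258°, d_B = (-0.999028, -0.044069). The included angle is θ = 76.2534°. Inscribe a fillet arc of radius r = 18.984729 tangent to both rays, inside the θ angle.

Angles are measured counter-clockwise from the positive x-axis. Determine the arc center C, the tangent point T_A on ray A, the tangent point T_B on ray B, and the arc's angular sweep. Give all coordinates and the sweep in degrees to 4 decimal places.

bisector direction at 144.3991° = (-0.813092,0.582136)
center distance |VC| = r/sin(θ/2) = 18.984729/sin(38.1267°) = 30.749354
C = V + |VC|·bis = (-35.3119,9.8311)
T_A = V + ((C−V)·d_A)·d_A = V + 24.1889·d_A = (-17.0877,15.1507)
T_B = V + ((C−V)·d_B)·d_B = V + 24.1889·d_B = (-34.4753,-9.1352)
sweep = 180° − θ = 103.7466°

center=(-35.3119,9.8311) T_A=(-17.0877,15.1507) T_B=(-34.4753,-9.1352) sweep=103.7466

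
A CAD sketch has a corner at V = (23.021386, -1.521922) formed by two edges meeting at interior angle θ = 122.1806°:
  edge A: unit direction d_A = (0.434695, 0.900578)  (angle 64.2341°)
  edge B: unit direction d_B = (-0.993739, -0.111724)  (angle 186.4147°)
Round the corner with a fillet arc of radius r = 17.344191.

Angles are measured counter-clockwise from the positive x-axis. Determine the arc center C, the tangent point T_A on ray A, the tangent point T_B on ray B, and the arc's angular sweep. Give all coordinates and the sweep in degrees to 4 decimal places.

bisector direction at 125.3244° = (-0.578205,0.815891)
center distance |VC| = r/sin(θ/2) = 17.344191/sin(61.0903°) = 19.813267
C = V + |VC|·bis = (11.5653,14.6436)
T_A = V + ((C−V)·d_A)·d_A = V + 9.5783·d_A = (27.1850,7.1041)
T_B = V + ((C−V)·d_B)·d_B = V + 9.5783·d_B = (13.5030,-2.5921)
sweep = 180° − θ = 57.8194°

center=(11.5653,14.6436) T_A=(27.1850,7.1041) T_B=(13.5030,-2.5921) sweep=57.8194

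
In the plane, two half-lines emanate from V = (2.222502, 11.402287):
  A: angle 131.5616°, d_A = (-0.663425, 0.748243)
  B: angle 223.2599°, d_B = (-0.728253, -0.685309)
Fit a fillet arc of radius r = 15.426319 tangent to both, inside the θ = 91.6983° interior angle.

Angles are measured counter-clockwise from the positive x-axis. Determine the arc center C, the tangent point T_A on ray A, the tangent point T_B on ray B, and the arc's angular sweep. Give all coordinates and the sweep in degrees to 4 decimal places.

bisector direction at 177.4108° = (-0.998979,0.045176)
center distance |VC| = r/sin(θ/2) = 15.426319/sin(45.8492°) = 21.499845
C = V + |VC|·bis = (-19.2554,12.3736)
T_A = V + ((C−V)·d_A)·d_A = V + 14.9757·d_A = (-7.7128,22.6078)
T_B = V + ((C−V)·d_B)·d_B = V + 14.9757·d_B = (-8.6836,1.1393)
sweep = 180° − θ = 88.3017°

center=(-19.2554,12.3736) T_A=(-7.7128,22.6078) T_B=(-8.6836,1.1393) sweep=88.3017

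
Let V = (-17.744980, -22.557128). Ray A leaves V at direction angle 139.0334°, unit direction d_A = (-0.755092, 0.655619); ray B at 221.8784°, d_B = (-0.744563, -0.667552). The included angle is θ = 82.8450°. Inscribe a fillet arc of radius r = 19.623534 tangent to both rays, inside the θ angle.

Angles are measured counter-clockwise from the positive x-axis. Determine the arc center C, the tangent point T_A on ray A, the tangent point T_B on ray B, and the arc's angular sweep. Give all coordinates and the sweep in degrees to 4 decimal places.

center=(-47.4045,-22.7931) T_A=(-34.5389,-7.9756) T_B=(-34.3047,-37.4041) sweep=97.1550

bisector direction at 180.4559° = (-0.999968,-0.007957)
center distance |VC| = r/sin(θ/2) = 19.623534/sin(41.4225°) = 29.660436
C = V + |VC|·bis = (-47.4045,-22.7931)
T_A = V + ((C−V)·d_A)·d_A = V + 22.2409·d_A = (-34.5389,-7.9756)
T_B = V + ((C−V)·d_B)·d_B = V + 22.2409·d_B = (-34.3047,-37.4041)
sweep = 180° − θ = 97.1550°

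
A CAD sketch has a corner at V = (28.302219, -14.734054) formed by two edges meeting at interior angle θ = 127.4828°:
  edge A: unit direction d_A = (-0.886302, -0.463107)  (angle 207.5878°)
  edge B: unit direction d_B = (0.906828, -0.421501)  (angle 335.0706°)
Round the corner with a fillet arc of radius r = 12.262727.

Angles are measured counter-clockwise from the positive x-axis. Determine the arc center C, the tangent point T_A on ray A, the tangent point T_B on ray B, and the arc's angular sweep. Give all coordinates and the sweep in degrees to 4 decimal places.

bisector direction at 271.3292° = (0.023197,-0.999731)
center distance |VC| = r/sin(θ/2) = 12.262727/sin(63.7414°) = 13.673774
C = V + |VC|·bis = (28.6194,-28.4041)
T_A = V + ((C−V)·d_A)·d_A = V + 6.0496·d_A = (22.9404,-17.5357)
T_B = V + ((C−V)·d_B)·d_B = V + 6.0496·d_B = (33.7882,-17.2840)
sweep = 180° − θ = 52.5172°

center=(28.6194,-28.4041) T_A=(22.9404,-17.5357) T_B=(33.7882,-17.2840) sweep=52.5172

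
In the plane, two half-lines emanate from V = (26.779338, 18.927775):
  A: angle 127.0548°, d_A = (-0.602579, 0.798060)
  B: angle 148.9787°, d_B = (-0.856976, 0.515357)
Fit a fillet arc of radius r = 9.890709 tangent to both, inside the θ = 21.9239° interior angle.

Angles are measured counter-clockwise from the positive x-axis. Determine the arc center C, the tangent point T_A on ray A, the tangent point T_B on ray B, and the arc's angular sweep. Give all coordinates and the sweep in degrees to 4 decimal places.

bisector direction at 138.0168° = (-0.743340,0.668913)
center distance |VC| = r/sin(θ/2) = 9.890709/sin(10.9619°) = 52.013368
C = V + |VC|·bis = (-11.8843,53.7202)
T_A = V + ((C−V)·d_A)·d_A = V + 51.0643·d_A = (-3.9909,59.6801)
T_B = V + ((C−V)·d_B)·d_B = V + 51.0643·d_B = (-16.9815,45.2441)
sweep = 180° − θ = 158.0761°

center=(-11.8843,53.7202) T_A=(-3.9909,59.6801) T_B=(-16.9815,45.2441) sweep=158.0761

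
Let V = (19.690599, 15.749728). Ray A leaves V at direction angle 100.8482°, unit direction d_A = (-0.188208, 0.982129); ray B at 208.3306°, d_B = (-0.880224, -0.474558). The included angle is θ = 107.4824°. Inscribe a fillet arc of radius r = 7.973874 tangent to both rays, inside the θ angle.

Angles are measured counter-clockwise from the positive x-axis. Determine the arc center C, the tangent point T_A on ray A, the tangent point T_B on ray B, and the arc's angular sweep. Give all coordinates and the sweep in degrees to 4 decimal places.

bisector direction at 154.5894° = (-0.903256,0.429102)
center distance |VC| = r/sin(θ/2) = 7.973874/sin(53.7412°) = 9.888803
C = V + |VC|·bis = (10.7585,19.9930)
T_A = V + ((C−V)·d_A)·d_A = V + 5.8486·d_A = (18.5899,21.4938)
T_B = V + ((C−V)·d_B)·d_B = V + 5.8486·d_B = (14.5425,12.9742)
sweep = 180° − θ = 72.5176°

center=(10.7585,19.9930) T_A=(18.5899,21.4938) T_B=(14.5425,12.9742) sweep=72.5176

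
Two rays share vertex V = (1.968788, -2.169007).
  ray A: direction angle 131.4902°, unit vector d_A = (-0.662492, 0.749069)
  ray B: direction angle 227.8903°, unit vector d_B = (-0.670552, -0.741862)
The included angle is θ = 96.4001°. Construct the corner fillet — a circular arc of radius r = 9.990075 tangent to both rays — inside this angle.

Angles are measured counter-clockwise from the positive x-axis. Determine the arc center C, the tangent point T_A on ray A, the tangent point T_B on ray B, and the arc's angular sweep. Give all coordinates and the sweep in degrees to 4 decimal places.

center=(-11.4319,-2.0966) T_A=(-3.9487,4.5218) T_B=(-4.0207,-8.7954) sweep=83.5999

bisector direction at 179.6902° = (-0.999985,0.005406)
center distance |VC| = r/sin(θ/2) = 9.990075/sin(48.2000°) = 13.400924
C = V + |VC|·bis = (-11.4319,-2.0966)
T_A = V + ((C−V)·d_A)·d_A = V + 8.9321·d_A = (-3.9487,4.5218)
T_B = V + ((C−V)·d_B)·d_B = V + 8.9321·d_B = (-4.0207,-8.7954)
sweep = 180° − θ = 83.5999°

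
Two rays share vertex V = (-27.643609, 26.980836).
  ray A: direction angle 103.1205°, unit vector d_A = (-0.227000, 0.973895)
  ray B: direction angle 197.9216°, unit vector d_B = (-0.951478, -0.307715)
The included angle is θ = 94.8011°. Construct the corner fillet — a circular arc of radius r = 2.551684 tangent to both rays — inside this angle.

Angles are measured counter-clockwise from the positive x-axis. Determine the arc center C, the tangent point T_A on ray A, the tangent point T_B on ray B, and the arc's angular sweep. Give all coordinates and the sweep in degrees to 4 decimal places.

bisector direction at 150.5211° = (-0.870537,0.492104)
center distance |VC| = r/sin(θ/2) = 2.551684/sin(47.4006°) = 3.466474
C = V + |VC|·bis = (-30.6613,28.6867)
T_A = V + ((C−V)·d_A)·d_A = V + 2.3463·d_A = (-28.1762,29.2659)
T_B = V + ((C−V)·d_B)·d_B = V + 2.3463·d_B = (-29.8761,26.2588)
sweep = 180° − θ = 85.1989°

center=(-30.6613,28.6867) T_A=(-28.1762,29.2659) T_B=(-29.8761,26.2588) sweep=85.1989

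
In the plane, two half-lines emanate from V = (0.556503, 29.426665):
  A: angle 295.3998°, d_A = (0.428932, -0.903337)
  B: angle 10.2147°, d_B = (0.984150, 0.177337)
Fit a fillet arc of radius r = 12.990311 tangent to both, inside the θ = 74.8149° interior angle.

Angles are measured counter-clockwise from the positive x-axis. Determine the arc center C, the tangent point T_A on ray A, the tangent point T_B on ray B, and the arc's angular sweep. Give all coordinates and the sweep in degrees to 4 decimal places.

bisector direction at 332.8073° = (0.889474,-0.456985)
center distance |VC| = r/sin(θ/2) = 12.990311/sin(37.4074°) = 21.383963
C = V + |VC|·bis = (19.5770,19.6545)
T_A = V + ((C−V)·d_A)·d_A = V + 16.9860·d_A = (7.8424,14.0825)
T_B = V + ((C−V)·d_B)·d_B = V + 16.9860·d_B = (17.2733,32.4389)
sweep = 180° − θ = 105.1851°

center=(19.5770,19.6545) T_A=(7.8424,14.0825) T_B=(17.2733,32.4389) sweep=105.1851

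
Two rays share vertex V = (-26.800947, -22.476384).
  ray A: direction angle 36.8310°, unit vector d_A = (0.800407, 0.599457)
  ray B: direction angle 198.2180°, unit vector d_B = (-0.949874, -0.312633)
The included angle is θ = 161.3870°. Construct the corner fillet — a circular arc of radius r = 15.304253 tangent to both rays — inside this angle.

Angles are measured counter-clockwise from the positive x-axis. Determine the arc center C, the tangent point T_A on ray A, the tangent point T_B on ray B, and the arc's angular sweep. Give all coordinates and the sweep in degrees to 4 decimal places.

bisector direction at 117.5245° = (-0.462128,0.886813)
center distance |VC| = r/sin(θ/2) = 15.304253/sin(80.6935°) = 15.508384
C = V + |VC|·bis = (-33.9678,-8.7233)
T_A = V + ((C−V)·d_A)·d_A = V + 2.5080·d_A = (-24.7936,-20.9730)
T_B = V + ((C−V)·d_B)·d_B = V + 2.5080·d_B = (-29.1832,-23.2605)
sweep = 180° − θ = 18.6130°

center=(-33.9678,-8.7233) T_A=(-24.7936,-20.9730) T_B=(-29.1832,-23.2605) sweep=18.6130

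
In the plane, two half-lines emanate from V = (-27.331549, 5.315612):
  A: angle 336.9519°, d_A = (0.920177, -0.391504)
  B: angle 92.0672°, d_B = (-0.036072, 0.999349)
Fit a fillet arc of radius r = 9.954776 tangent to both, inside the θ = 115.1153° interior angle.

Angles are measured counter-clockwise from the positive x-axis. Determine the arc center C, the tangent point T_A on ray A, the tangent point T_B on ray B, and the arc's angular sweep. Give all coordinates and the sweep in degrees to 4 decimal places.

bisector direction at 34.5096° = (0.824032,0.566544)
center distance |VC| = r/sin(θ/2) = 9.954776/sin(57.5577°) = 11.795714
C = V + |VC|·bis = (-17.6115,11.9984)
T_A = V + ((C−V)·d_A)·d_A = V + 6.3278·d_A = (-21.5088,2.8382)
T_B = V + ((C−V)·d_B)·d_B = V + 6.3278·d_B = (-27.5598,11.6393)
sweep = 180° − θ = 64.8847°

center=(-17.6115,11.9984) T_A=(-21.5088,2.8382) T_B=(-27.5598,11.6393) sweep=64.8847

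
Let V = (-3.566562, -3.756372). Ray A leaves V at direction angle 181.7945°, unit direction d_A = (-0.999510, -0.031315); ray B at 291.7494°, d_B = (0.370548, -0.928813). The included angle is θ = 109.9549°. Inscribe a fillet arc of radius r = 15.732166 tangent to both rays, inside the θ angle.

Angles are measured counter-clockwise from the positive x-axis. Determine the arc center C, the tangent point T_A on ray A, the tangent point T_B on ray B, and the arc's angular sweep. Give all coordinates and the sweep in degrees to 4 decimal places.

center=(-14.0935,-19.8261) T_A=(-14.5862,-4.1016) T_B=(0.5187,-13.9966) sweep=70.0451

bisector direction at 236.7720° = (-0.547973,-0.836496)
center distance |VC| = r/sin(θ/2) = 15.732166/sin(54.9774°) = 19.210724
C = V + |VC|·bis = (-14.0935,-19.8261)
T_A = V + ((C−V)·d_A)·d_A = V + 11.0250·d_A = (-14.5862,-4.1016)
T_B = V + ((C−V)·d_B)·d_B = V + 11.0250·d_B = (0.5187,-13.9966)
sweep = 180° − θ = 70.0451°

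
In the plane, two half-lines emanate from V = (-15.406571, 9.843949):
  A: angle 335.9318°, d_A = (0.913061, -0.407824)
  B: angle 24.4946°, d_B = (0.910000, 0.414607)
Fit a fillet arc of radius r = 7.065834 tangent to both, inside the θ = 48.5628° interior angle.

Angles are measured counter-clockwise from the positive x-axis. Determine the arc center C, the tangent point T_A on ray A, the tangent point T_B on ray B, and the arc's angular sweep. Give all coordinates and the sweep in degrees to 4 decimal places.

bisector direction at 0.2132° = (0.999993,0.003721)
center distance |VC| = r/sin(θ/2) = 7.065834/sin(24.2814°) = 17.182677
C = V + |VC|·bis = (1.7760,9.9079)
T_A = V + ((C−V)·d_A)·d_A = V + 15.6626·d_A = (-1.1056,3.4564)
T_B = V + ((C−V)·d_B)·d_B = V + 15.6626·d_B = (-1.1536,16.3378)
sweep = 180° − θ = 131.4372°

center=(1.7760,9.9079) T_A=(-1.1056,3.4564) T_B=(-1.1536,16.3378) sweep=131.4372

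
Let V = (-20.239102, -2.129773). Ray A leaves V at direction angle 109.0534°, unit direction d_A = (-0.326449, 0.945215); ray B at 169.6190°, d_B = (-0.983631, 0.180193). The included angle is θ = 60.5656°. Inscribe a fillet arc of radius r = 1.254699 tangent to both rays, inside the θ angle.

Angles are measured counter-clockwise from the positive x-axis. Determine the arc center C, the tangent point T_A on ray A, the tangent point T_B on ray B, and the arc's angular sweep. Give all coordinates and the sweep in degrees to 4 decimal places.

center=(-22.1265,-0.5084) T_A=(-20.9405,-0.0988) T_B=(-22.3526,-1.7426) sweep=119.4344

bisector direction at 139.3362° = (-0.758546,0.651619)
center distance |VC| = r/sin(θ/2) = 1.254699/sin(30.2828°) = 2.488157
C = V + |VC|·bis = (-22.1265,-0.5084)
T_A = V + ((C−V)·d_A)·d_A = V + 2.1486·d_A = (-20.9405,-0.0988)
T_B = V + ((C−V)·d_B)·d_B = V + 2.1486·d_B = (-22.3526,-1.7426)
sweep = 180° − θ = 119.4344°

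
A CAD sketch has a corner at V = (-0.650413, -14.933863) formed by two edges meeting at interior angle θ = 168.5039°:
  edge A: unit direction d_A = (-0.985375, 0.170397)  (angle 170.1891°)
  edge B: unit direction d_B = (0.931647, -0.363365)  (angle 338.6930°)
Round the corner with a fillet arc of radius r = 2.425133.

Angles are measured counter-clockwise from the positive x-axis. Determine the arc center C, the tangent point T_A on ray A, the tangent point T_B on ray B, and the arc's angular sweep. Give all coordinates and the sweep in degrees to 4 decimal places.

center=(-1.3042,-17.2819) T_A=(-0.8910,-14.8923) T_B=(-0.4230,-15.0226) sweep=11.4961

bisector direction at 254.4410° = (-0.268230,-0.963355)
center distance |VC| = r/sin(θ/2) = 2.425133/sin(84.2519°) = 2.437388
C = V + |VC|·bis = (-1.3042,-17.2819)
T_A = V + ((C−V)·d_A)·d_A = V + 0.2441·d_A = (-0.8910,-14.8923)
T_B = V + ((C−V)·d_B)·d_B = V + 0.2441·d_B = (-0.4230,-15.0226)
sweep = 180° − θ = 11.4961°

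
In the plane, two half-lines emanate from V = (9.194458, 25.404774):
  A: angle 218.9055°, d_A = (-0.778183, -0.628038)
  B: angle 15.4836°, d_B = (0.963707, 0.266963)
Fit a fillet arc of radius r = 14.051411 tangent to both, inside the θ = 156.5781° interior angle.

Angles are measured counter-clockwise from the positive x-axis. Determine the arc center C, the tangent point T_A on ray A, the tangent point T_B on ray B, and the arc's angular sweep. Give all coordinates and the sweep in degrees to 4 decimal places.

center=(15.7527,12.6409) T_A=(6.9278,23.5755) T_B=(12.0015,26.1824) sweep=23.4219

bisector direction at 297.1945° = (0.457013,-0.889460)
center distance |VC| = r/sin(θ/2) = 14.051411/sin(78.2891°) = 14.350123
C = V + |VC|·bis = (15.7527,12.6409)
T_A = V + ((C−V)·d_A)·d_A = V + 2.9127·d_A = (6.9278,23.5755)
T_B = V + ((C−V)·d_B)·d_B = V + 2.9127·d_B = (12.0015,26.1824)
sweep = 180° − θ = 23.4219°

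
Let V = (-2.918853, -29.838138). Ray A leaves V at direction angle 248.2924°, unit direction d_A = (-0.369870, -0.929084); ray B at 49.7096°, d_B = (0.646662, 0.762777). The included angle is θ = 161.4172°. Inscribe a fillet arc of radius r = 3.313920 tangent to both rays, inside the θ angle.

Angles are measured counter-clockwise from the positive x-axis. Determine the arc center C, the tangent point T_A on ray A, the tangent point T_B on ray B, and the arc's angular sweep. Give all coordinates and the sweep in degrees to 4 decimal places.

center=(-0.0405,-31.5676) T_A=(-3.1194,-30.3419) T_B=(-2.5683,-29.4246) sweep=18.5828

bisector direction at 329.0010° = (0.857176,-0.515023)
center distance |VC| = r/sin(θ/2) = 3.313920/sin(80.7086°) = 3.357977
C = V + |VC|·bis = (-0.0405,-31.5676)
T_A = V + ((C−V)·d_A)·d_A = V + 0.5422·d_A = (-3.1194,-30.3419)
T_B = V + ((C−V)·d_B)·d_B = V + 0.5422·d_B = (-2.5683,-29.4246)
sweep = 180° − θ = 18.5828°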